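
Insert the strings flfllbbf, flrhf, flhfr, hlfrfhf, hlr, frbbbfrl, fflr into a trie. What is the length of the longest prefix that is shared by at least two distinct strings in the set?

2

Look for the deepest trie node that still has at least two words in its subtree.
e.g. "flfllbbf" and "flhfr" share the prefix "fl" of length 2; no pair shares a longer one.
Longest shared-prefix length: 2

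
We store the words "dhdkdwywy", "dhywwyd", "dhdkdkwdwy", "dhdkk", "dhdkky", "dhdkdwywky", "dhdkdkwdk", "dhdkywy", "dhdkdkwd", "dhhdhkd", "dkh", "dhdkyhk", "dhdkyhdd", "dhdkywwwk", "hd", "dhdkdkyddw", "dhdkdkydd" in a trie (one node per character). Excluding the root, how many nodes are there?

47

Insert word by word; a character creates a node only if that edge doesn't already exist:
  "dhdkdwywy" → 9 new (d, h, d, k, d, w, y, w, y)
  "dhywwyd" → prefix "dh" already present; 5 new (y, w, w, y, d)
  "dhdkdkwdwy" → prefix "dhdkd" already present; 5 new (k, w, d, w, y)
  "dhdkk" → prefix "dhdk" already present; 1 new (k)
  "dhdkky" → prefix "dhdkk" already present; 1 new (y)
  "dhdkdwywky" → prefix "dhdkdwyw" already present; 2 new (k, y)
  "dhdkdkwdk" → prefix "dhdkdkwd" already present; 1 new (k)
  "dhdkywy" → prefix "dhdk" already present; 3 new (y, w, y)
  "dhdkdkwd" → prefix "dhdkdkwd" already present; 0 new (none)
  "dhhdhkd" → prefix "dh" already present; 5 new (h, d, h, k, d)
  "dkh" → prefix "d" already present; 2 new (k, h)
  "dhdkyhk" → prefix "dhdky" already present; 2 new (h, k)
  "dhdkyhdd" → prefix "dhdkyh" already present; 2 new (d, d)
  "dhdkywwwk" → prefix "dhdkyw" already present; 3 new (w, w, k)
  "hd" → 2 new (h, d)
  "dhdkdkyddw" → prefix "dhdkdk" already present; 4 new (y, d, d, w)
  "dhdkdkydd" → prefix "dhdkdkydd" already present; 0 new (none)
Total nodes = 9 + 5 + 5 + 1 + 1 + 2 + 1 + 3 + 0 + 5 + 2 + 2 + 2 + 3 + 2 + 4 + 0 = 47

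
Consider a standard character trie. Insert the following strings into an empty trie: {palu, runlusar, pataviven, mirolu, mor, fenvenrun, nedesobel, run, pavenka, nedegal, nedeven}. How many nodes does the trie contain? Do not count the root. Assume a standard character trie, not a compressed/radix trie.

Trace insertions, counting only characters that open a new branch:
  "palu" → 4 new (p, a, l, u)
  "runlusar" → 8 new (r, u, n, l, u, s, a, r)
  "pataviven" → prefix "pa" already present; 7 new (t, a, v, i, v, e, n)
  "mirolu" → 6 new (m, i, r, o, l, u)
  "mor" → prefix "m" already present; 2 new (o, r)
  "fenvenrun" → 9 new (f, e, n, v, e, n, r, u, n)
  "nedesobel" → 9 new (n, e, d, e, s, o, b, e, l)
  "run" → prefix "run" already present; 0 new (none)
  "pavenka" → prefix "pa" already present; 5 new (v, e, n, k, a)
  "nedegal" → prefix "nede" already present; 3 new (g, a, l)
  "nedeven" → prefix "nede" already present; 3 new (v, e, n)
Total nodes = 4 + 8 + 7 + 6 + 2 + 9 + 9 + 0 + 5 + 3 + 3 = 56

56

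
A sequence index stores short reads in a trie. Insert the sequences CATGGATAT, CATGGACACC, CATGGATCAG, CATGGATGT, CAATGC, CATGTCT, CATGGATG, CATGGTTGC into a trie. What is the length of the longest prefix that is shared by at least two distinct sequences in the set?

Look for the deepest trie node that still has at least two words in its subtree.
"CATGGATG" and "CATGGATGT" agree on "CATGGATG" (8 characters) before diverging; nothing deeper is shared.
Longest shared-prefix length: 8

8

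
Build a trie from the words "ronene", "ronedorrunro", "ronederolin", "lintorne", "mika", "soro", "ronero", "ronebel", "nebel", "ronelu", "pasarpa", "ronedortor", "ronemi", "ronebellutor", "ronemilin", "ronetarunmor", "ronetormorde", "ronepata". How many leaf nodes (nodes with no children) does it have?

16

A leaf is a node with no children — equivalently, the end of a word that is not a proper prefix of any other stored word.
Those words: "lintorne", "mika", "nebel", "pasarpa", "ronebellutor", "ronederolin", "ronedorrunro", "ronedortor", "ronelu", "ronemilin", "ronene", "ronepata", "ronero", "ronetarunmor", "ronetormorde", "soro"
Leaf count: 16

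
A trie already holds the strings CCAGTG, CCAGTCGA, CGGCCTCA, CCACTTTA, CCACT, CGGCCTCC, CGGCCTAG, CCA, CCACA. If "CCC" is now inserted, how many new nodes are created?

"CC" is already a path in the trie; the remaining "C" must be added.
Each of the 1 remaining characters creates one node.

1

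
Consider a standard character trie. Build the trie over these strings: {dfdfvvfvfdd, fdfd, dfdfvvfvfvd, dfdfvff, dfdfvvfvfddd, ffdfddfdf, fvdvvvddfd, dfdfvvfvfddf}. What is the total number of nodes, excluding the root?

Trace insertions, counting only characters that open a new branch:
  "dfdfvvfvfdd" → 11 new (d, f, d, f, v, v, f, v, f, d, d)
  "fdfd" → 4 new (f, d, f, d)
  "dfdfvvfvfvd" → prefix "dfdfvvfvf" already present; 2 new (v, d)
  "dfdfvff" → prefix "dfdfv" already present; 2 new (f, f)
  "dfdfvvfvfddd" → prefix "dfdfvvfvfdd" already present; 1 new (d)
  "ffdfddfdf" → prefix "f" already present; 8 new (f, d, f, d, d, f, d, f)
  "fvdvvvddfd" → prefix "f" already present; 9 new (v, d, v, v, v, d, d, f, d)
  "dfdfvvfvfddf" → prefix "dfdfvvfvfdd" already present; 1 new (f)
Total nodes = 11 + 4 + 2 + 2 + 1 + 8 + 9 + 1 = 38

38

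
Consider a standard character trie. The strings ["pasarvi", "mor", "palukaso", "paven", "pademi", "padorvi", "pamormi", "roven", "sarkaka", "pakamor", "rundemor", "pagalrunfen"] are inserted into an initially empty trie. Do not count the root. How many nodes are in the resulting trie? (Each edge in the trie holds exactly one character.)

65

Count nodes per top-level branch (shared prefixes stored once):
  'm'-branch (mor): 3 nodes
  'p'-branch (pademi, padorvi, pagalrunfen, pakamor, palukaso, pamormi, pasarvi, paven): 43 nodes
  'r'-branch (roven, rundemor): 12 nodes
  's'-branch (sarkaka): 7 nodes
Sum: 65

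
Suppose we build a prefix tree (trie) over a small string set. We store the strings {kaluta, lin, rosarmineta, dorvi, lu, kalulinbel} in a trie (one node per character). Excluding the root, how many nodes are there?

32

Trie structure (* marks end of a word):
(root)
├─ d
│  └─ o
│     └─ r
│        └─ v
│           └─ i *
├─ k
│  └─ a
│     └─ l
│        └─ u
│           ├─ l
│           │  └─ i
│           │     └─ n
│           │        └─ b
│           │           └─ e
│           │              └─ l *
│           └─ t
│              └─ a *
├─ l
│  ├─ i
│  │  └─ n *
│  └─ u *
└─ r
   └─ o
      └─ s
         └─ a
            └─ r
               └─ m
                  └─ i
                     └─ n
                        └─ e
                           └─ t
                              └─ a *
Counting every labelled node above: 32.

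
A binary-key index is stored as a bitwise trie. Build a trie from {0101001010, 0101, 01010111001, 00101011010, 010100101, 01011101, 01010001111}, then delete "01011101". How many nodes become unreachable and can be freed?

4

A node on "01011101"'s path can go only if nothing else ends at it or branches off below it.
The suffix "1101" (4 nodes) is used only by "01011101"; the node for "0101" still has the child "0", so pruning stops there.
Nodes removed: 4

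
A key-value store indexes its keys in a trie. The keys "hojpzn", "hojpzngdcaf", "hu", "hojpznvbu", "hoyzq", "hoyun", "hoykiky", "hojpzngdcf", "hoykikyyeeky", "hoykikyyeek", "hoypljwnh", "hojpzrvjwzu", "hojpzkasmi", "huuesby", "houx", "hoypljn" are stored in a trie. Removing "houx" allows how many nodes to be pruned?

Walk "houx" from the leaf back toward the root, removing each node that no remaining word uses.
The suffix "ux" (2 nodes) is used only by "houx"; the node for "ho" still has the child "j", so pruning stops there.
Nodes removed: 2

2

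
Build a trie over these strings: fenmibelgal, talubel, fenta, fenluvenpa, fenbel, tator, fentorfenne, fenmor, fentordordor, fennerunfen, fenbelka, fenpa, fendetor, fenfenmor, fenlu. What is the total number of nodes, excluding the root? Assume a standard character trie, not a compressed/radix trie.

71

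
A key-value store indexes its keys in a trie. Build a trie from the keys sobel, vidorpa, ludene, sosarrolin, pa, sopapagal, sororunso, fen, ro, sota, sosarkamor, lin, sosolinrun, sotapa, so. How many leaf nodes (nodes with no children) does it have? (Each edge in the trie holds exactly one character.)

13

A leaf is a node with no children — equivalently, the end of a word that is not a proper prefix of any other stored word.
Those words: "fen", "lin", "ludene", "pa", "ro", "sobel", "sopapagal", "sororunso", "sosarkamor", "sosarrolin", "sosolinrun", "sotapa", "vidorpa"
Leaf count: 13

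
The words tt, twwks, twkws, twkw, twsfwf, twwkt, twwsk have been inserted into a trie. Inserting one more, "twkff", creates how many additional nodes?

2

The longest prefix of "twkff" already in the trie is "twk" (length 3).
So 5 − 3 = 2 new nodes.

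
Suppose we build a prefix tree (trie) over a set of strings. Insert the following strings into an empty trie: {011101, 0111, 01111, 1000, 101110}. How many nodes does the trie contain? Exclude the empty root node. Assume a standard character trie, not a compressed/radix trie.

15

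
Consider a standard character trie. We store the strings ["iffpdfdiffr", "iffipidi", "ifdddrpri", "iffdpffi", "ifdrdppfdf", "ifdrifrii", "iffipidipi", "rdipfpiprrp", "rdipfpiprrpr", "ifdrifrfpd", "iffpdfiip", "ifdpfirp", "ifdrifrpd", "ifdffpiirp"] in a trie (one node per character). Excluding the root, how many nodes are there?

74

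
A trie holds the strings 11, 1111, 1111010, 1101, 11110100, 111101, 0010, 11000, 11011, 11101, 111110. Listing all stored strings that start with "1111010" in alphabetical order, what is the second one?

11110100

Words with prefix "1111010", in lexicographic order: "1111010", "11110100"
The 2nd is 11110100.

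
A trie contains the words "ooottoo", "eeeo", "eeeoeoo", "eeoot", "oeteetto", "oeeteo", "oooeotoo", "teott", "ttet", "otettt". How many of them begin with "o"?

5

Traverse to the node for "o", then collect every word in that subtree.
Matches: "oeeteo", "oeteetto", "oooeotoo", "ooottoo", "otettt"
Count: 5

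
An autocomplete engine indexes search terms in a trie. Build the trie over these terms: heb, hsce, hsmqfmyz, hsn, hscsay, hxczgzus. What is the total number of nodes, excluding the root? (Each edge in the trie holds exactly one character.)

23

Count nodes per top-level branch (shared prefixes stored once):
  'h'-branch (heb, hsce, hscsay, hsmqfmyz, hsn, hxczgzus): 23 nodes
Sum: 23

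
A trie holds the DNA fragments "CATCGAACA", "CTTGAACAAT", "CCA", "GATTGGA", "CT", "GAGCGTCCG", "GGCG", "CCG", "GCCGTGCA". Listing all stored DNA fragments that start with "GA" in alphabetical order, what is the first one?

GAGCGTCCG

Words with prefix "GA", in lexicographic order: "GAGCGTCCG", "GATTGGA"
The 1st is GAGCGTCCG.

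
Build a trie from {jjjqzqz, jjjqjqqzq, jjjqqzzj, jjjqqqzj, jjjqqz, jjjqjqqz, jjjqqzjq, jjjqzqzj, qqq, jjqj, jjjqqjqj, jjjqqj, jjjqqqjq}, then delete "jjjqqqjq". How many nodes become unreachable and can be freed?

2

After clearing the end-marker at "jjjqqqjq", prune upward until reaching a node still needed by another word.
The suffix "jq" (2 nodes) is used only by "jjjqqqjq"; the node for "jjjqqq" still has the child "z", so pruning stops there.
Nodes removed: 2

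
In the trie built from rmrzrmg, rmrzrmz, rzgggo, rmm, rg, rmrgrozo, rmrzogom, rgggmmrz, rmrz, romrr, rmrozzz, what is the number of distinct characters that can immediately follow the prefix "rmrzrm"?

2

Follow the path "rmrzrm" to its node, then look at its outgoing edges.
Distinct next characters after "rmrzrm": g, z.
That node has 2 child edges.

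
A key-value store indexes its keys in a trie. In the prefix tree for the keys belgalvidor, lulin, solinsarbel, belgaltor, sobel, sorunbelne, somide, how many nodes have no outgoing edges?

7

Leaves are exactly the stored words that no other stored word extends.
Those words: "belgaltor", "belgalvidor", "lulin", "sobel", "solinsarbel", "somide", "sorunbelne"
Leaf count: 7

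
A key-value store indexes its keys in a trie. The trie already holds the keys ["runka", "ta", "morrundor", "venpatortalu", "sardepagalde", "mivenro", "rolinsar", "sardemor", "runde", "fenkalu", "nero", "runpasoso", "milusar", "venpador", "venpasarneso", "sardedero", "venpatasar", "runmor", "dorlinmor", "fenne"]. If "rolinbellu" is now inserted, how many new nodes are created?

The longest prefix of "rolinbellu" already in the trie is "rolin" (length 5).
So 10 − 5 = 5 new nodes.

5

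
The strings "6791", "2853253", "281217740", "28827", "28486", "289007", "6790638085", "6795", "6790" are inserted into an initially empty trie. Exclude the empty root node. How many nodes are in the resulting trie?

Count nodes per top-level branch (shared prefixes stored once):
  '2'-branch (281217740, 28486, 2853253, 28827, 289007): 24 nodes
  '6'-branch (6790, 6790638085, 6791, 6795): 12 nodes
Sum: 36

36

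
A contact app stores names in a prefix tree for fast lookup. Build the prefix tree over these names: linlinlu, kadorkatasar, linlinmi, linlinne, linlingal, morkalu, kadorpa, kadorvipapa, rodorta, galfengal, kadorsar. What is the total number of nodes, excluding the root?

61

Insert word by word; a character creates a node only if that edge doesn't already exist:
  "linlinlu" → 8 new (l, i, n, l, i, n, l, u)
  "kadorkatasar" → 12 new (k, a, d, o, r, k, a, t, a, s, a, r)
  "linlinmi" → prefix "linlin" already present; 2 new (m, i)
  "linlinne" → prefix "linlin" already present; 2 new (n, e)
  "linlingal" → prefix "linlin" already present; 3 new (g, a, l)
  "morkalu" → 7 new (m, o, r, k, a, l, u)
  "kadorpa" → prefix "kador" already present; 2 new (p, a)
  "kadorvipapa" → prefix "kador" already present; 6 new (v, i, p, a, p, a)
  "rodorta" → 7 new (r, o, d, o, r, t, a)
  "galfengal" → 9 new (g, a, l, f, e, n, g, a, l)
  "kadorsar" → prefix "kador" already present; 3 new (s, a, r)
Total nodes = 8 + 12 + 2 + 2 + 3 + 7 + 2 + 6 + 7 + 9 + 3 = 61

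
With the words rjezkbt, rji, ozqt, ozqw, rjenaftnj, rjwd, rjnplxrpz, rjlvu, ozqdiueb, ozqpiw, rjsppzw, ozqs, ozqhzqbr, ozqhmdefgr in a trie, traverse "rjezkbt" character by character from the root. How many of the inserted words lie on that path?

Traverse "rjezkbt" character by character; count nodes along the way that are marked as word ends.
Prefixes of the query that are stored words: "rjezkbt"
Count: 1

1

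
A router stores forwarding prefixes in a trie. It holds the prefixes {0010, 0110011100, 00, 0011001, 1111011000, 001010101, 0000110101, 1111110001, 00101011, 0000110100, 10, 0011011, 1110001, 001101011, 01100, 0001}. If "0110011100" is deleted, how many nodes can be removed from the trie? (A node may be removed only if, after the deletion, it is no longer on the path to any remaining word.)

5

A node on "0110011100"'s path can go only if nothing else ends at it or branches off below it.
The suffix "11100" (5 nodes) is used only by "0110011100"; "01100" is itself a stored word, so pruning stops there.
Nodes removed: 5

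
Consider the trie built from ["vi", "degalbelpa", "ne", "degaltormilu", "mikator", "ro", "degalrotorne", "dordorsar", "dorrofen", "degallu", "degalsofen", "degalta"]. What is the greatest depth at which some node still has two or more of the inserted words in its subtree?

Equivalently: take the maximum, over all pairs, of their longest common prefix length.
e.g. "degalta" and "degaltormilu" share the prefix "degalt" of length 6; no pair shares a longer one.
Longest shared-prefix length: 6

6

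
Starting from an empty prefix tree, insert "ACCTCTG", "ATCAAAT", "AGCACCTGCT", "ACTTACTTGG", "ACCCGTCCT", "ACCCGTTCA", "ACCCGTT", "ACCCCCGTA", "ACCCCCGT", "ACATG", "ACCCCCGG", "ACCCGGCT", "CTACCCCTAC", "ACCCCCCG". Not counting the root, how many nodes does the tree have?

63

For each word, the new-node count is its length minus the longest prefix already in the trie:
  "ACCTCTG" → 7 new (A, C, C, T, C, T, G)
  "ATCAAAT" → prefix "A" already present; 6 new (T, C, A, A, A, T)
  "AGCACCTGCT" → prefix "A" already present; 9 new (G, C, A, C, C, T, G, C, T)
  "ACTTACTTGG" → prefix "AC" already present; 8 new (T, T, A, C, T, T, G, G)
  "ACCCGTCCT" → prefix "ACC" already present; 6 new (C, G, T, C, C, T)
  "ACCCGTTCA" → prefix "ACCCGT" already present; 3 new (T, C, A)
  "ACCCGTT" → prefix "ACCCGTT" already present; 0 new (none)
  "ACCCCCGTA" → prefix "ACCC" already present; 5 new (C, C, G, T, A)
  "ACCCCCGT" → prefix "ACCCCCGT" already present; 0 new (none)
  "ACATG" → prefix "AC" already present; 3 new (A, T, G)
  "ACCCCCGG" → prefix "ACCCCCG" already present; 1 new (G)
  "ACCCGGCT" → prefix "ACCCG" already present; 3 new (G, C, T)
  "CTACCCCTAC" → 10 new (C, T, A, C, C, C, C, T, A, C)
  "ACCCCCCG" → prefix "ACCCCC" already present; 2 new (C, G)
Total nodes = 7 + 6 + 9 + 8 + 6 + 3 + 0 + 5 + 0 + 3 + 1 + 3 + 10 + 2 = 63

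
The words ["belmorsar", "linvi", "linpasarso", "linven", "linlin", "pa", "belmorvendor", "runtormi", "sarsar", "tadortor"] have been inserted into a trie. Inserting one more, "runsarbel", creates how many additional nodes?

6

"run" is already a path in the trie; the remaining "sarbel" must be added.
Each of the 6 remaining characters creates one node.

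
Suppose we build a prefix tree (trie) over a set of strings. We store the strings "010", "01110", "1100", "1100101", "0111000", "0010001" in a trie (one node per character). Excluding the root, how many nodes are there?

Count nodes per top-level branch (shared prefixes stored once):
  '0'-branch (0010001, 010, 01110, 0111000): 14 nodes
  '1'-branch (1100, 1100101): 7 nodes
Sum: 21

21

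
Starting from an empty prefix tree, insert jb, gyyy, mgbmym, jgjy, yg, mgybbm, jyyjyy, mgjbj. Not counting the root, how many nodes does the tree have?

29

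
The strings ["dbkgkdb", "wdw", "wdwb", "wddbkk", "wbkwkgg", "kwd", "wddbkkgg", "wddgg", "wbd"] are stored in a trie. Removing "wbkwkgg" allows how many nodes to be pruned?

5

Walk "wbkwkgg" from the leaf back toward the root, removing each node that no remaining word uses.
The suffix "kwkgg" (5 nodes) is used only by "wbkwkgg"; the node for "wb" still has the child "d", so pruning stops there.
Nodes removed: 5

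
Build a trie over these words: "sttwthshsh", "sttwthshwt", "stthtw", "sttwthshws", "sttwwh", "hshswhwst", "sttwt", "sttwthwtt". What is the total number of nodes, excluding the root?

Trie structure (* marks end of a word):
(root)
├─ h
│  └─ s
│     └─ h
│        └─ s
│           └─ w
│              └─ h
│                 └─ w
│                    └─ s
│                       └─ t *
└─ s
   └─ t
      └─ t
         ├─ h
         │  └─ t
         │     └─ w *
         └─ w
            ├─ t *
            │  └─ h
            │     ├─ s
            │     │  └─ h
            │     │     ├─ s
            │     │     │  └─ h *
            │     │     └─ w
            │     │        ├─ s *
            │     │        └─ t *
            │     └─ w
            │        └─ t
            │           └─ t *
            └─ w
               └─ h *
Counting every labelled node above: 30.

30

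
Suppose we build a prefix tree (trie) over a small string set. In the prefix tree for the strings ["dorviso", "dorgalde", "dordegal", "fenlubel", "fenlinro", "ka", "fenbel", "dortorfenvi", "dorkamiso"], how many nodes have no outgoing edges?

9

A leaf is a node with no children — equivalently, the end of a word that is not a proper prefix of any other stored word.
Those words: "dordegal", "dorgalde", "dorkamiso", "dortorfenvi", "dorviso", "fenbel", "fenlinro", "fenlubel", "ka"
Leaf count: 9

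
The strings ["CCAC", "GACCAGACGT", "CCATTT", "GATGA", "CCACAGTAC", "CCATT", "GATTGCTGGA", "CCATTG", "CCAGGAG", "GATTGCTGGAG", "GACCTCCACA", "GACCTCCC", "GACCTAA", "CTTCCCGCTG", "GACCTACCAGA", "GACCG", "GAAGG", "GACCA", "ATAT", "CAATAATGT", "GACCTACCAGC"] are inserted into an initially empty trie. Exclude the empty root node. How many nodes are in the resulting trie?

78

Count nodes per top-level branch (shared prefixes stored once):
  'A'-branch (ATAT): 4 nodes
  'C'-branch (CAATAATGT, CCAC, CCACAGTAC, CCAGGAG, CCATT, CCATTG, CCATTT, CTTCCCGCTG): 34 nodes
  'G'-branch (GAAGG, GACCA, GACCAGACGT, GACCG, GACCTAA, GACCTACCAGA, GACCTACCAGC, GACCTCCACA, GACCTCCC, GATGA, GATTGCTGGA, GATTGCTGGAG): 40 nodes
Sum: 78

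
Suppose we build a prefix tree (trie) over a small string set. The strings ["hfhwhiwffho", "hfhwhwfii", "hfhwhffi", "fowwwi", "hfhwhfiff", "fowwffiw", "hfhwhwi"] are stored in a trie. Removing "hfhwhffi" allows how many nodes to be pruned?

2

Walk "hfhwhffi" from the leaf back toward the root, removing each node that no remaining word uses.
The suffix "fi" (2 nodes) is used only by "hfhwhffi"; the node for "hfhwhf" still has the child "i", so pruning stops there.
Nodes removed: 2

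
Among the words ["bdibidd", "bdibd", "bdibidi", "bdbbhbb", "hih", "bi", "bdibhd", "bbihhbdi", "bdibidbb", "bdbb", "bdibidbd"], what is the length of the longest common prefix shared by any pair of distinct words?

The deepest shared node is where two words last agree before diverging.
e.g. "bdibidbb" and "bdibidbd" share the prefix "bdibidb" of length 7; no pair shares a longer one.
Longest shared-prefix length: 7

7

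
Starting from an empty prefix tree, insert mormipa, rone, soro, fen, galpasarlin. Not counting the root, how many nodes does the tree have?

Count nodes per top-level branch (shared prefixes stored once):
  'f'-branch (fen): 3 nodes
  'g'-branch (galpasarlin): 11 nodes
  'm'-branch (mormipa): 7 nodes
  'r'-branch (rone): 4 nodes
  's'-branch (soro): 4 nodes
Sum: 29

29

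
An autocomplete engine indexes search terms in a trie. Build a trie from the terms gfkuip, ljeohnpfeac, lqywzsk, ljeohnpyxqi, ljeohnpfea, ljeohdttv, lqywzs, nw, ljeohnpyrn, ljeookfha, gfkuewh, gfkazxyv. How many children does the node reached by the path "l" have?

Follow the path "l" to its node, then look at its outgoing edges.
Distinct next characters after "l": j, q.
That node has 2 child edges.

2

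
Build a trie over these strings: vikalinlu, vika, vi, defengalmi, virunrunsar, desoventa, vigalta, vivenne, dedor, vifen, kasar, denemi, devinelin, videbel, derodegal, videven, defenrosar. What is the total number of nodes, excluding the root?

Count nodes per top-level branch (shared prefixes stored once):
  'd'-branch (dedor, defengalmi, defenrosar, denemi, derodegal, desoventa, devinelin): 43 nodes
  'k'-branch (kasar): 5 nodes
  'v'-branch (vi, videbel, videven, vifen, vigalta, vika, vikalinlu, virunrunsar, vivenne): 39 nodes
Sum: 87

87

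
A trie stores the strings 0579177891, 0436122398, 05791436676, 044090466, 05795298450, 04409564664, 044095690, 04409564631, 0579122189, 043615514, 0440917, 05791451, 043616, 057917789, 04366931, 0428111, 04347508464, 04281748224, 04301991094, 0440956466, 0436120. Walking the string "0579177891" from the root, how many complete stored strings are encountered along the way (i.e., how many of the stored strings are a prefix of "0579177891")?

Check each prefix of "0579177891" against the stored set — each match is an end-marker on the path.
Prefixes of the query that are stored words: "057917789", "0579177891"
Count: 2

2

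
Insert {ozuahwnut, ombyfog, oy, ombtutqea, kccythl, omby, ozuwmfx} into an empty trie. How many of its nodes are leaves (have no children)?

Leaves are exactly the stored words that no other stored word extends.
Those words: "kccythl", "ombtutqea", "ombyfog", "oy", "ozuahwnut", "ozuwmfx"
Leaf count: 6

6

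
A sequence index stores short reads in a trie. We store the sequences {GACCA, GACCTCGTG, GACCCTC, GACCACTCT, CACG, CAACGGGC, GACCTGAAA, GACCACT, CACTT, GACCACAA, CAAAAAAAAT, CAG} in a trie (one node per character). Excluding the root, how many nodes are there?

43

Trace insertions, counting only characters that open a new branch:
  "GACCA" → 5 new (G, A, C, C, A)
  "GACCTCGTG" → prefix "GACC" already present; 5 new (T, C, G, T, G)
  "GACCCTC" → prefix "GACC" already present; 3 new (C, T, C)
  "GACCACTCT" → prefix "GACCA" already present; 4 new (C, T, C, T)
  "CACG" → 4 new (C, A, C, G)
  "CAACGGGC" → prefix "CA" already present; 6 new (A, C, G, G, G, C)
  "GACCTGAAA" → prefix "GACCT" already present; 4 new (G, A, A, A)
  "GACCACT" → prefix "GACCACT" already present; 0 new (none)
  "CACTT" → prefix "CAC" already present; 2 new (T, T)
  "GACCACAA" → prefix "GACCAC" already present; 2 new (A, A)
  "CAAAAAAAAT" → prefix "CAA" already present; 7 new (A, A, A, A, A, A, T)
  "CAG" → prefix "CA" already present; 1 new (G)
Total nodes = 5 + 5 + 3 + 4 + 4 + 6 + 4 + 0 + 2 + 2 + 7 + 1 = 43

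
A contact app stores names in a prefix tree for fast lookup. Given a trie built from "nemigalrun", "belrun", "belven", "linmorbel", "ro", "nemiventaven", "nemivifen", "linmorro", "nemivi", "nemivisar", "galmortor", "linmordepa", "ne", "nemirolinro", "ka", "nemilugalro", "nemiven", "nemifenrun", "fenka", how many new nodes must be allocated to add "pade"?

4

Nothing in the trie begins with "p"; the whole of "pade" is new.
4 − 0 = 4 new nodes.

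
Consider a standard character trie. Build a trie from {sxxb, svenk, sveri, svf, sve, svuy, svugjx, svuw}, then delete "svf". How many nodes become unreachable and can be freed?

Walk "svf" from the leaf back toward the root, removing each node that no remaining word uses.
The suffix "f" (1 node) is used only by "svf"; the node for "sv" still has the child "e", so pruning stops there.
Nodes removed: 1

1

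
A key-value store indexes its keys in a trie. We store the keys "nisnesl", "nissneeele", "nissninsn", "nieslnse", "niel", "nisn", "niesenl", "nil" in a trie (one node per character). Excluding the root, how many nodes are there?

29

Trie structure (* marks end of a word):
(root)
└─ n
   └─ i
      ├─ e
      │  ├─ l *
      │  └─ s
      │     ├─ e
      │     │  └─ n
      │     │     └─ l *
      │     └─ l
      │        └─ n
      │           └─ s
      │              └─ e *
      ├─ l *
      └─ s
         ├─ n *
         │  └─ e
         │     └─ s
         │        └─ l *
         └─ s
            └─ n
               ├─ e
               │  └─ e
               │     └─ e
               │        └─ l
               │           └─ e *
               └─ i
                  └─ n
                     └─ s
                        └─ n *
Counting every labelled node above: 29.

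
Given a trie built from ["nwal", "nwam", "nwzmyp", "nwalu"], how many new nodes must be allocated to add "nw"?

0

Every character of "nw" already lies on an existing path (it is a prefix of some stored word).
No new nodes are needed: 0.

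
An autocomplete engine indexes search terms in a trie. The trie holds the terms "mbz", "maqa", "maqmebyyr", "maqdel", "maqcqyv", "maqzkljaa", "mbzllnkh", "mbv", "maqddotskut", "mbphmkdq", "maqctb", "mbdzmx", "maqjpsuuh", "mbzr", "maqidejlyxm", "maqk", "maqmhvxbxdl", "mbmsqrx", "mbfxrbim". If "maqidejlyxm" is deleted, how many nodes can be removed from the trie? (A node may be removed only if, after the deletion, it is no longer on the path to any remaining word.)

8

Walk "maqidejlyxm" from the leaf back toward the root, removing each node that no remaining word uses.
The suffix "idejlyxm" (8 nodes) is used only by "maqidejlyxm"; the node for "maq" still has the child "a", so pruning stops there.
Nodes removed: 8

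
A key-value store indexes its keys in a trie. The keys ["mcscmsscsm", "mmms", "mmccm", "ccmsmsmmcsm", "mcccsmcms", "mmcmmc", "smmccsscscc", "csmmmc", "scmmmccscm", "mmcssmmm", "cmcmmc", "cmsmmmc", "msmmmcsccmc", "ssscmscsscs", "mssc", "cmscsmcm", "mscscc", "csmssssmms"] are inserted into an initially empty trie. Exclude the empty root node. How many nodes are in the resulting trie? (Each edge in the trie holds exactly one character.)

115

For each word, the new-node count is its length minus the longest prefix already in the trie:
  "mcscmsscsm" → 10 new (m, c, s, c, m, s, s, c, s, m)
  "mmms" → prefix "m" already present; 3 new (m, m, s)
  "mmccm" → prefix "mm" already present; 3 new (c, c, m)
  "ccmsmsmmcsm" → 11 new (c, c, m, s, m, s, m, m, c, s, m)
  "mcccsmcms" → prefix "mc" already present; 7 new (c, c, s, m, c, m, s)
  "mmcmmc" → prefix "mmc" already present; 3 new (m, m, c)
  "smmccsscscc" → 11 new (s, m, m, c, c, s, s, c, s, c, c)
  "csmmmc" → prefix "c" already present; 5 new (s, m, m, m, c)
  "scmmmccscm" → prefix "s" already present; 9 new (c, m, m, m, c, c, s, c, m)
  "mmcssmmm" → prefix "mmc" already present; 5 new (s, s, m, m, m)
  "cmcmmc" → prefix "c" already present; 5 new (m, c, m, m, c)
  "cmsmmmc" → prefix "cm" already present; 5 new (s, m, m, m, c)
  "msmmmcsccmc" → prefix "m" already present; 10 new (s, m, m, m, c, s, c, c, m, c)
  "ssscmscsscs" → prefix "s" already present; 10 new (s, s, c, m, s, c, s, s, c, s)
  "mssc" → prefix "ms" already present; 2 new (s, c)
  "cmscsmcm" → prefix "cms" already present; 5 new (c, s, m, c, m)
  "mscscc" → prefix "ms" already present; 4 new (c, s, c, c)
  "csmssssmms" → prefix "csm" already present; 7 new (s, s, s, s, m, m, s)
Total nodes = 10 + 3 + 3 + 11 + 7 + 3 + 11 + 5 + 9 + 5 + 5 + 5 + 10 + 10 + 2 + 5 + 4 + 7 = 115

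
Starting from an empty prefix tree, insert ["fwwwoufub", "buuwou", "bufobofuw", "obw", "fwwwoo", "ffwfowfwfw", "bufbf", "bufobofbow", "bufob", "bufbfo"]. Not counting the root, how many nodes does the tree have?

Insert word by word; a character creates a node only if that edge doesn't already exist:
  "fwwwoufub" → 9 new (f, w, w, w, o, u, f, u, b)
  "buuwou" → 6 new (b, u, u, w, o, u)
  "bufobofuw" → prefix "bu" already present; 7 new (f, o, b, o, f, u, w)
  "obw" → 3 new (o, b, w)
  "fwwwoo" → prefix "fwwwo" already present; 1 new (o)
  "ffwfowfwfw" → prefix "f" already present; 9 new (f, w, f, o, w, f, w, f, w)
  "bufbf" → prefix "buf" already present; 2 new (b, f)
  "bufobofbow" → prefix "bufobof" already present; 3 new (b, o, w)
  "bufob" → prefix "bufob" already present; 0 new (none)
  "bufbfo" → prefix "bufbf" already present; 1 new (o)
Total nodes = 9 + 6 + 7 + 3 + 1 + 9 + 2 + 3 + 0 + 1 = 41

41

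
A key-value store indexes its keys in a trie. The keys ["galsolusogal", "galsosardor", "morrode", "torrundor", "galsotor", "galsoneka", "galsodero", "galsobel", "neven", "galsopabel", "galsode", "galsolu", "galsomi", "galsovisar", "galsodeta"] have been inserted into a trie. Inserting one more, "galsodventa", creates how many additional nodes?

Walking "galsodventa" from the root, the first 6 characters ("galsod") follow existing edges; "v" is the first miss.
New nodes needed: |"galsodventa"| − 6 = 11 − 6 = 5.

5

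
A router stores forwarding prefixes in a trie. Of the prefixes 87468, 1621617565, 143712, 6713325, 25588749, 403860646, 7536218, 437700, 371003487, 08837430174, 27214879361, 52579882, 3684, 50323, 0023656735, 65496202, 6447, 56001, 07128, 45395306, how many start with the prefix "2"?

Traverse to the node for "2", then collect every word in that subtree.
Words under "2": 25588749, 27214879361
Count: 2

2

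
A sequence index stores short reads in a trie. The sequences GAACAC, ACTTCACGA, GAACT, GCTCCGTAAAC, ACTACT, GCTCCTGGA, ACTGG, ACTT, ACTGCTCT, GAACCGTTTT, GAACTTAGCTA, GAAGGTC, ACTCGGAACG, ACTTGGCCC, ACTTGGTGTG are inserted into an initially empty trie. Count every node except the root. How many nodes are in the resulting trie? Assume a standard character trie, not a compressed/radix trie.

71

Insert word by word; a character creates a node only if that edge doesn't already exist:
  "GAACAC" → 6 new (G, A, A, C, A, C)
  "ACTTCACGA" → 9 new (A, C, T, T, C, A, C, G, A)
  "GAACT" → prefix "GAAC" already present; 1 new (T)
  "GCTCCGTAAAC" → prefix "G" already present; 10 new (C, T, C, C, G, T, A, A, A, C)
  "ACTACT" → prefix "ACT" already present; 3 new (A, C, T)
  "GCTCCTGGA" → prefix "GCTCC" already present; 4 new (T, G, G, A)
  "ACTGG" → prefix "ACT" already present; 2 new (G, G)
  "ACTT" → prefix "ACTT" already present; 0 new (none)
  "ACTGCTCT" → prefix "ACTG" already present; 4 new (C, T, C, T)
  "GAACCGTTTT" → prefix "GAAC" already present; 6 new (C, G, T, T, T, T)
  "GAACTTAGCTA" → prefix "GAACT" already present; 6 new (T, A, G, C, T, A)
  "GAAGGTC" → prefix "GAA" already present; 4 new (G, G, T, C)
  "ACTCGGAACG" → prefix "ACT" already present; 7 new (C, G, G, A, A, C, G)
  "ACTTGGCCC" → prefix "ACTT" already present; 5 new (G, G, C, C, C)
  "ACTTGGTGTG" → prefix "ACTTGG" already present; 4 new (T, G, T, G)
Total nodes = 6 + 9 + 1 + 10 + 3 + 4 + 2 + 0 + 4 + 6 + 6 + 4 + 7 + 5 + 4 = 71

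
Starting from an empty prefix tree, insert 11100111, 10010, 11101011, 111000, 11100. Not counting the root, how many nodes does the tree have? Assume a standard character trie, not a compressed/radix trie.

17

Trie structure (* marks end of a word):
(root)
└─ 1
   ├─ 0
   │  └─ 0
   │     └─ 1
   │        └─ 0 *
   └─ 1
      └─ 1
         └─ 0
            ├─ 0 *
            │  ├─ 0 *
            │  └─ 1
            │     └─ 1
            │        └─ 1 *
            └─ 1
               └─ 0
                  └─ 1
                     └─ 1 *
Counting every labelled node above: 17.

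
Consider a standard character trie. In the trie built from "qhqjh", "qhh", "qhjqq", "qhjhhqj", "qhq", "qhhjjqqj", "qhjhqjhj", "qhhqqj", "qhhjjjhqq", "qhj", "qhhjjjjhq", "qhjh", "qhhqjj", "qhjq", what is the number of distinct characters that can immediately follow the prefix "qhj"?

2

Follow the path "qhj" to its node, then look at its outgoing edges.
Characters that immediately follow "qhj" among the stored strings: {h, q}.
That node has 2 child edges.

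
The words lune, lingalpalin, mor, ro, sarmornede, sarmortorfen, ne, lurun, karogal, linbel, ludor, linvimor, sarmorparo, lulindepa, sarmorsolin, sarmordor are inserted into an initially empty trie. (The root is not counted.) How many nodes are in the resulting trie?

Count nodes per top-level branch (shared prefixes stored once):
  'k'-branch (karogal): 7 nodes
  'l'-branch (linbel, lingalpalin, linvimor, ludor, lulindepa, lune, lurun): 35 nodes
  'm'-branch (mor): 3 nodes
  'n'-branch (ne): 2 nodes
  'r'-branch (ro): 2 nodes
  's'-branch (sarmordor, sarmornede, sarmorparo, sarmorsolin, sarmortorfen): 28 nodes
Sum: 77

77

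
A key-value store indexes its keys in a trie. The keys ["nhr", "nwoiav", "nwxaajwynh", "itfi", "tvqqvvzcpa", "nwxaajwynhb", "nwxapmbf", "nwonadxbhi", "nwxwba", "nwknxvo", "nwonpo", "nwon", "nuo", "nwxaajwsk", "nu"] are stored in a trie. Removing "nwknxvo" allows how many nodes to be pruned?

5

A node on "nwknxvo"'s path can go only if nothing else ends at it or branches off below it.
The suffix "knxvo" (5 nodes) is used only by "nwknxvo"; the node for "nw" still has the child "o", so pruning stops there.
Nodes removed: 5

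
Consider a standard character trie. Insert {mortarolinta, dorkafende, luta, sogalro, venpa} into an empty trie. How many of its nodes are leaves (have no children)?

Leaves are exactly the stored words that no other stored word extends.
Those words: "dorkafende", "luta", "mortarolinta", "sogalro", "venpa"
Leaf count: 5

5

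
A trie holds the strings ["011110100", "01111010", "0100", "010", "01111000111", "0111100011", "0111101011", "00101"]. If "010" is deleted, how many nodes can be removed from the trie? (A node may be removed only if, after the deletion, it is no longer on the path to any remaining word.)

0

After clearing the end-marker at "010", prune upward until reaching a node still needed by another word.
Every node on "010" is still needed (e.g. by "0100"), so nothing is freed.
Nodes removed: 0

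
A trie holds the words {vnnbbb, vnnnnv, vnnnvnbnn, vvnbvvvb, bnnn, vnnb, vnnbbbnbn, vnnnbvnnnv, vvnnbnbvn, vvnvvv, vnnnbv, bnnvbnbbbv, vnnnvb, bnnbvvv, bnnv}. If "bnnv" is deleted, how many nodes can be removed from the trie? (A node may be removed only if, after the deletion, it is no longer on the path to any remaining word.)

0

After clearing the end-marker at "bnnv", prune upward until reaching a node still needed by another word.
Every node on "bnnv" is still needed (e.g. by "bnnvbnbbbv"), so nothing is freed.
Nodes removed: 0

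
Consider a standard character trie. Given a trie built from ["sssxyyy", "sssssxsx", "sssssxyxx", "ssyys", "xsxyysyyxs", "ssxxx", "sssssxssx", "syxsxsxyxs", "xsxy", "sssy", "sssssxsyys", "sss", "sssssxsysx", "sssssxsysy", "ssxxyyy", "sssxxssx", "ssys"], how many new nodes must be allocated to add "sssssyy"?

2

"sssss" is already a path in the trie; the remaining "yy" must be added.
New nodes needed: |"sssssyy"| − 5 = 7 − 5 = 2.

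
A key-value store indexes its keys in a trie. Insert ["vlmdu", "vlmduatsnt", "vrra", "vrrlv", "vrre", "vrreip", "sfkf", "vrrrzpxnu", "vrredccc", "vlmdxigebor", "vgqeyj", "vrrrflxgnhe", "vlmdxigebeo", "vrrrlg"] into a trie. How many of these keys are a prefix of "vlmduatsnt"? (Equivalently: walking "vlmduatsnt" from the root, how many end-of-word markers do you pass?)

2

Traverse "vlmduatsnt" character by character; count nodes along the way that are marked as word ends.
Prefixes of the query that are stored words: "vlmdu", "vlmduatsnt"
Count: 2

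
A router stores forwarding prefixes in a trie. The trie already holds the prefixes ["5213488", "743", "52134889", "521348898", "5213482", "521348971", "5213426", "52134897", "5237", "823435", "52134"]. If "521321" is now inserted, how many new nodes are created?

"5213" is already a path in the trie; the remaining "21" must be added.
New nodes needed: |"521321"| − 4 = 6 − 4 = 2.

2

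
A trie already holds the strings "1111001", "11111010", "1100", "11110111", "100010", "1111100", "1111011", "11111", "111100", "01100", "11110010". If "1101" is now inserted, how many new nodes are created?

1

"110" is already a path in the trie; the remaining "1" must be added.
New nodes needed: |"1101"| − 3 = 4 − 3 = 1.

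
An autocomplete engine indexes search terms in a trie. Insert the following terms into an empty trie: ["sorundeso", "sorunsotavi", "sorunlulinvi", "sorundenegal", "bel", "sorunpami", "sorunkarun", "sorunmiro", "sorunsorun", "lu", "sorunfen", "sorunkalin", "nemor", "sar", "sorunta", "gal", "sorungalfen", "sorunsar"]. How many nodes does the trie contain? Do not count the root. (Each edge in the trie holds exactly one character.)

For each word, the new-node count is its length minus the longest prefix already in the trie:
  "sorundeso" → 9 new (s, o, r, u, n, d, e, s, o)
  "sorunsotavi" → prefix "sorun" already present; 6 new (s, o, t, a, v, i)
  "sorunlulinvi" → prefix "sorun" already present; 7 new (l, u, l, i, n, v, i)
  "sorundenegal" → prefix "sorunde" already present; 5 new (n, e, g, a, l)
  "bel" → 3 new (b, e, l)
  "sorunpami" → prefix "sorun" already present; 4 new (p, a, m, i)
  "sorunkarun" → prefix "sorun" already present; 5 new (k, a, r, u, n)
  "sorunmiro" → prefix "sorun" already present; 4 new (m, i, r, o)
  "sorunsorun" → prefix "sorunso" already present; 3 new (r, u, n)
  "lu" → 2 new (l, u)
  "sorunfen" → prefix "sorun" already present; 3 new (f, e, n)
  "sorunkalin" → prefix "sorunka" already present; 3 new (l, i, n)
  "nemor" → 5 new (n, e, m, o, r)
  "sar" → prefix "s" already present; 2 new (a, r)
  "sorunta" → prefix "sorun" already present; 2 new (t, a)
  "gal" → 3 new (g, a, l)
  "sorungalfen" → prefix "sorun" already present; 6 new (g, a, l, f, e, n)
  "sorunsar" → prefix "soruns" already present; 2 new (a, r)
Total nodes = 9 + 6 + 7 + 5 + 3 + 4 + 5 + 4 + 3 + 2 + 3 + 3 + 5 + 2 + 2 + 3 + 6 + 2 = 74

74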